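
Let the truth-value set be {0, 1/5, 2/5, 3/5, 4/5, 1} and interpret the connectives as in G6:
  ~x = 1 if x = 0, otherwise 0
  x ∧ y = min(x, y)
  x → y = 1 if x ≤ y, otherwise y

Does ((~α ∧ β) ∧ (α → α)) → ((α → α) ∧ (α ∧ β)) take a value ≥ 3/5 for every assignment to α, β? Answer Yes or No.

No

Counterexample: take α = 0, β = 1/5.
~α = ~0 = 1
~α ∧ β = 1 ∧ 1/5 = 1/5
α → α = 0 → 0 = 1
(~α ∧ β) ∧ (α → α) = 1/5 ∧ 1 = 1/5
α → α = 0 → 0 = 1
α ∧ β = 0 ∧ 1/5 = 0
(α → α) ∧ (α ∧ β) = 1 ∧ 0 = 0
((~α ∧ β) ∧ (α → α)) → ((α → α) ∧ (α ∧ β)) = 1/5 → 0 = 0
This gives 0, which is below 3/5.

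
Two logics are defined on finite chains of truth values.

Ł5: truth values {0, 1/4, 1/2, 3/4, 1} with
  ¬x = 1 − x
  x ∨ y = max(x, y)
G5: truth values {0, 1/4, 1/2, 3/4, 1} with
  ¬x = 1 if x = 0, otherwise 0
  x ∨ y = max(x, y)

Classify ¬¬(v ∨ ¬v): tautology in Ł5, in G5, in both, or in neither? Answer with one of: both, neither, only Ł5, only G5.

In Ł5: at v = 1/4 the value is 3/4 — not a tautology.
In G5: every assignment gives 1 — tautology.

only G5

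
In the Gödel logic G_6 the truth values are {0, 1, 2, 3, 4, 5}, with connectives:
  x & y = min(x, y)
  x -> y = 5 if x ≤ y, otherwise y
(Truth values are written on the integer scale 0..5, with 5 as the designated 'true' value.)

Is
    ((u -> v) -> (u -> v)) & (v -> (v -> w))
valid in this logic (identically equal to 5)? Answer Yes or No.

Counterexample: take u = 0, v = 1, w = 0.
u -> v = 0 -> 1 = 5
u -> v = 0 -> 1 = 5
(u -> v) -> (u -> v) = 5 -> 5 = 5
v -> w = 1 -> 0 = 0
v -> (v -> w) = 1 -> 0 = 0
((u -> v) -> (u -> v)) & (v -> (v -> w)) = 5 & 0 = 0
This gives 0 ≠ 5.

No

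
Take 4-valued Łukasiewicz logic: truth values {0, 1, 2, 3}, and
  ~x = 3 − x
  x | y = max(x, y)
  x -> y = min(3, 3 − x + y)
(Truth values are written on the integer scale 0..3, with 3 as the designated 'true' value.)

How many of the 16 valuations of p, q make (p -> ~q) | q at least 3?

p = 0, q = 0 ↦ 3  ≥
p = 0, q = 1 ↦ 3  ≥
p = 0, q = 2 ↦ 3  ≥
p = 0, q = 3 ↦ 3  ≥
p = 1, q = 0 ↦ 3  ≥
p = 1, q = 1 ↦ 3  ≥
p = 1, q = 2 ↦ 3  ≥
p = 1, q = 3 ↦ 3  ≥
p = 2, q = 0 ↦ 3  ≥
p = 2, q = 1 ↦ 3  ≥
p = 2, q = 2 ↦ 2  <
p = 2, q = 3 ↦ 3  ≥
p = 3, q = 0 ↦ 3  ≥
p = 3, q = 1 ↦ 2  <
p = 3, q = 2 ↦ 2  <
p = 3, q = 3 ↦ 3  ≥
So 13 of the 16 assignments meet the threshold.

13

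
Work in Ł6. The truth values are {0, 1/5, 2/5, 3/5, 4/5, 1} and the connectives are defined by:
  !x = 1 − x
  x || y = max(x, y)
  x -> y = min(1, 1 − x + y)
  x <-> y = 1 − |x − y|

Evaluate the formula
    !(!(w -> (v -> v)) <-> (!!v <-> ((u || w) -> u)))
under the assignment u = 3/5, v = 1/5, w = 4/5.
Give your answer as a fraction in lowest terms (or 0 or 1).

v -> v = 1/5 -> 1/5 = 1
w -> (v -> v) = 4/5 -> 1 = 1
!(w -> (v -> v)) = !1 = 0
!v = !1/5 = 4/5
!!v = !4/5 = 1/5
u || w = 3/5 || 4/5 = 4/5
(u || w) -> u = 4/5 -> 3/5 = 4/5
!!v <-> ((u || w) -> u) = 1/5 <-> 4/5 = 2/5
!(w -> (v -> v)) <-> (!!v <-> ((u || w) -> u)) = 0 <-> 2/5 = 3/5
!(!(w -> (v -> v)) <-> (!!v <-> ((u || w) -> u))) = !3/5 = 2/5

2/5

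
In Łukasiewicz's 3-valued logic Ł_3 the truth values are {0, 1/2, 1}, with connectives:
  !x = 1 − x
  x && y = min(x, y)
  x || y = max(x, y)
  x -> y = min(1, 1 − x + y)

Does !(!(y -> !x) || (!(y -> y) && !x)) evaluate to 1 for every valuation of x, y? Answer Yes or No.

Counterexample: take x = 1/2, y = 1.
!x = !1/2 = 1/2
y -> !x = 1 -> 1/2 = 1/2
!(y -> !x) = !1/2 = 1/2
y -> y = 1 -> 1 = 1
!(y -> y) = !1 = 0
!x = !1/2 = 1/2
!(y -> y) && !x = 0 && 1/2 = 0
!(y -> !x) || (!(y -> y) && !x) = 1/2 || 0 = 1/2
!(!(y -> !x) || (!(y -> y) && !x)) = !1/2 = 1/2
This gives 1/2 ≠ 1.

No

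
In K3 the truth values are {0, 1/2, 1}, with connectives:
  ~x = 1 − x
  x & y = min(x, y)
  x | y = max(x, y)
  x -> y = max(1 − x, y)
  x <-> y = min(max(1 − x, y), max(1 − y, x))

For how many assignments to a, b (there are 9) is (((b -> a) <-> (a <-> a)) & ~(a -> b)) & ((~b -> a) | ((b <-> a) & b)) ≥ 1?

1

a = 0, b = 0 ↦ 0  <
a = 0, b = 1/2 ↦ 0  <
a = 0, b = 1 ↦ 0  <
a = 1/2, b = 0 ↦ 1/2  <
a = 1/2, b = 1/2 ↦ 1/2  <
a = 1/2, b = 1 ↦ 0  <
a = 1, b = 0 ↦ 1  ≥
a = 1, b = 1/2 ↦ 1/2  <
a = 1, b = 1 ↦ 0  <
So 1 of the 9 assignments meets the threshold.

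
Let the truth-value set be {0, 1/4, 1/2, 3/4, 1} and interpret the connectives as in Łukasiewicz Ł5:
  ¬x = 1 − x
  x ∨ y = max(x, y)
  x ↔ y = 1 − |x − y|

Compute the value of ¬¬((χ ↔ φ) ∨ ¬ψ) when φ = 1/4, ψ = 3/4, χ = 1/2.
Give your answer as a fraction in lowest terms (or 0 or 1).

χ ↔ φ = 1/2 ↔ 1/4 = 3/4
¬ψ = ¬3/4 = 1/4
(χ ↔ φ) ∨ ¬ψ = 3/4 ∨ 1/4 = 3/4
¬((χ ↔ φ) ∨ ¬ψ) = ¬3/4 = 1/4
¬¬((χ ↔ φ) ∨ ¬ψ) = ¬1/4 = 3/4

3/4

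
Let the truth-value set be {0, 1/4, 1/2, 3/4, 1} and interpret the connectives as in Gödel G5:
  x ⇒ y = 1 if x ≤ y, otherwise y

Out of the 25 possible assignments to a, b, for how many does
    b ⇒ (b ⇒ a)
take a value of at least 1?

value 1: 15 assignments (counts)
value 3/4: 1 assignment
value 1/2: 2 assignments
value 1/4: 3 assignments
value 0: 4 assignments
So 15 of the 25 assignments meet the threshold.

15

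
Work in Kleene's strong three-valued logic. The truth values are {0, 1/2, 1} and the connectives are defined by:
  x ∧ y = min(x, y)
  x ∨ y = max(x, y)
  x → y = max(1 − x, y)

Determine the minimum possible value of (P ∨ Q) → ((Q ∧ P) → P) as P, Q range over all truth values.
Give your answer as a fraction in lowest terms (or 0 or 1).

Take P = 1/2, Q = 1/2:
P ∨ Q = 1/2 ∨ 1/2 = 1/2
Q ∧ P = 1/2 ∧ 1/2 = 1/2
(Q ∧ P) → P = 1/2 → 1/2 = 1/2
(P ∨ Q) → ((Q ∧ P) → P) = 1/2 → 1/2 = 1/2
No assignment yields a value below 1/2, so this is the minimum.

1/2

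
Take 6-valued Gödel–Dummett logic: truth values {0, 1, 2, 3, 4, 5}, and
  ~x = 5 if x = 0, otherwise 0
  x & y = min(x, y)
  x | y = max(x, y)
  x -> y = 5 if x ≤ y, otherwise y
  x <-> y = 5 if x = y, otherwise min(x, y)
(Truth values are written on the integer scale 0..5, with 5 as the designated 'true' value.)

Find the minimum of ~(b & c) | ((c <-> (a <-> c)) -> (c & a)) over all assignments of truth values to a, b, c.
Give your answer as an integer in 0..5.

1

Take a = 2, b = 1, c = 1:
b & c = 1 & 1 = 1
~(b & c) = ~1 = 0
a <-> c = 2 <-> 1 = 1
c <-> (a <-> c) = 1 <-> 1 = 5
c & a = 1 & 2 = 1
(c <-> (a <-> c)) -> (c & a) = 5 -> 1 = 1
~(b & c) | ((c <-> (a <-> c)) -> (c & a)) = 0 | 1 = 1
No assignment yields a value below 1, so this is the minimum.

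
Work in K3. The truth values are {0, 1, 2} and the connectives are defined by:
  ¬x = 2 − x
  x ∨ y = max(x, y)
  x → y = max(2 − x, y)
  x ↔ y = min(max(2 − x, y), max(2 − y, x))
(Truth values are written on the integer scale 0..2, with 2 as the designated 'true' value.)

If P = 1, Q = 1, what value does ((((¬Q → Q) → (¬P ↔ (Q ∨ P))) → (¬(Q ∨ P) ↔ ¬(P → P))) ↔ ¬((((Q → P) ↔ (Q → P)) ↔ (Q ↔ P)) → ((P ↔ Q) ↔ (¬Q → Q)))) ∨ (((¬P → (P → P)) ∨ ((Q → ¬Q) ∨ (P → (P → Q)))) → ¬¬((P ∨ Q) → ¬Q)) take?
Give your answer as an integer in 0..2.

1

¬Q = ¬1 = 1
¬Q → Q = 1 → 1 = 1
¬P = ¬1 = 1
Q ∨ P = 1 ∨ 1 = 1
¬P ↔ (Q ∨ P) = 1 ↔ 1 = 1
(¬Q → Q) → (¬P ↔ (Q ∨ P)) = 1 → 1 = 1
Q ∨ P = 1 ∨ 1 = 1
¬(Q ∨ P) = ¬1 = 1
P → P = 1 → 1 = 1
¬(P → P) = ¬1 = 1
¬(Q ∨ P) ↔ ¬(P → P) = 1 ↔ 1 = 1
((¬Q → Q) → (¬P ↔ (Q ∨ P))) → (¬(Q ∨ P) ↔ ¬(P → P)) = 1 → 1 = 1
Q → P = 1 → 1 = 1
Q → P = 1 → 1 = 1
(Q → P) ↔ (Q → P) = 1 ↔ 1 = 1
Q ↔ P = 1 ↔ 1 = 1
((Q → P) ↔ (Q → P)) ↔ (Q ↔ P) = 1 ↔ 1 = 1
P ↔ Q = 1 ↔ 1 = 1
¬Q = ¬1 = 1
¬Q → Q = 1 → 1 = 1
(P ↔ Q) ↔ (¬Q → Q) = 1 ↔ 1 = 1
(((Q → P) ↔ (Q → P)) ↔ (Q ↔ P)) → ((P ↔ Q) ↔ (¬Q → Q)) = 1 → 1 = 1
¬((((Q → P) ↔ (Q → P)) ↔ (Q ↔ P)) → ((P ↔ Q) ↔ (¬Q → Q))) = ¬1 = 1
(((¬Q → Q) → (¬P ↔ (Q ∨ P))) → (¬(Q ∨ P) ↔ ¬(P → P))) ↔ ¬((((Q → P) ↔ (Q → P)) ↔ (Q ↔ P)) → ((P ↔ Q) ↔ (¬Q → Q))) = 1 ↔ 1 = 1
¬P = ¬1 = 1
P → P = 1 → 1 = 1
¬P → (P → P) = 1 → 1 = 1
¬Q = ¬1 = 1
Q → ¬Q = 1 → 1 = 1
P → Q = 1 → 1 = 1
P → (P → Q) = 1 → 1 = 1
(Q → ¬Q) ∨ (P → (P → Q)) = 1 ∨ 1 = 1
(¬P → (P → P)) ∨ ((Q → ¬Q) ∨ (P → (P → Q))) = 1 ∨ 1 = 1
P ∨ Q = 1 ∨ 1 = 1
¬Q = ¬1 = 1
(P ∨ Q) → ¬Q = 1 → 1 = 1
¬((P ∨ Q) → ¬Q) = ¬1 = 1
¬¬((P ∨ Q) → ¬Q) = ¬1 = 1
((¬P → (P → P)) ∨ ((Q → ¬Q) ∨ (P → (P → Q)))) → ¬¬((P ∨ Q) → ¬Q) = 1 → 1 = 1
((((¬Q → Q) → (¬P ↔ (Q ∨ P))) → (¬(Q ∨ P) ↔ ¬(P → P))) ↔ ¬((((Q → P) ↔ (Q → P)) ↔ (Q ↔ P)) → ((P ↔ Q) ↔ (¬Q → Q)))) ∨ (((¬P → (P → P)) ∨ ((Q → ¬Q) ∨ (P → (P → Q)))) → ¬¬((P ∨ Q) → ¬Q)) = 1 ∨ 1 = 1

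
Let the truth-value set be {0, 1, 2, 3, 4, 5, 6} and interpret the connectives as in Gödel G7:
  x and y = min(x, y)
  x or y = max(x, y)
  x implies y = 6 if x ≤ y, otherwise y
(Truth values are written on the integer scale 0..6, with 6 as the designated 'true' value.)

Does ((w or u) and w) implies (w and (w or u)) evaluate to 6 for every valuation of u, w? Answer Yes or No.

Yes

At u = 6, w = 3, for instance:
w or u = 3 or 6 = 6
(w or u) and w = 6 and 3 = 3
w and (w or u) = 3 and 6 = 3
((w or u) and w) implies (w and (w or u)) = 3 implies 3 = 6
and checking the remaining 48 assignments likewise gives ≥ 6 in every case.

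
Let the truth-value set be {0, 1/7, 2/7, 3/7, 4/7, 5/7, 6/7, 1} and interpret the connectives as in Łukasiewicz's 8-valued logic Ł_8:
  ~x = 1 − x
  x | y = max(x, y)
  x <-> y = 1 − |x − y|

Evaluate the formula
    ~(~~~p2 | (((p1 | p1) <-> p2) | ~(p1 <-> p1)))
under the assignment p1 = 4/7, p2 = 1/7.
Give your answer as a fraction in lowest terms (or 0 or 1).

~p2 = ~1/7 = 6/7
~~p2 = ~6/7 = 1/7
~~~p2 = ~1/7 = 6/7
p1 | p1 = 4/7 | 4/7 = 4/7
(p1 | p1) <-> p2 = 4/7 <-> 1/7 = 4/7
p1 <-> p1 = 4/7 <-> 4/7 = 1
~(p1 <-> p1) = ~1 = 0
((p1 | p1) <-> p2) | ~(p1 <-> p1) = 4/7 | 0 = 4/7
~~~p2 | (((p1 | p1) <-> p2) | ~(p1 <-> p1)) = 6/7 | 4/7 = 6/7
~(~~~p2 | (((p1 | p1) <-> p2) | ~(p1 <-> p1))) = ~6/7 = 1/7

1/7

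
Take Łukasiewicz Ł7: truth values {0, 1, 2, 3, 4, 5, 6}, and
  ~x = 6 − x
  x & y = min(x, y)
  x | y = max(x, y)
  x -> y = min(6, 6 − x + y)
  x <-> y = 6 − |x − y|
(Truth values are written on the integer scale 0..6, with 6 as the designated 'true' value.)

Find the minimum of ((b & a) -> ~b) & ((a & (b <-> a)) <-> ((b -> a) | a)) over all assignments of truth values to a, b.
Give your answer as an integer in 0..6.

Take a = 0, b = 0:
b & a = 0 & 0 = 0
~b = ~0 = 6
(b & a) -> ~b = 0 -> 6 = 6
b <-> a = 0 <-> 0 = 6
a & (b <-> a) = 0 & 6 = 0
b -> a = 0 -> 0 = 6
(b -> a) | a = 6 | 0 = 6
(a & (b <-> a)) <-> ((b -> a) | a) = 0 <-> 6 = 0
((b & a) -> ~b) & ((a & (b <-> a)) <-> ((b -> a) | a)) = 6 & 0 = 0
No assignment yields a value below 0, so this is the minimum.

0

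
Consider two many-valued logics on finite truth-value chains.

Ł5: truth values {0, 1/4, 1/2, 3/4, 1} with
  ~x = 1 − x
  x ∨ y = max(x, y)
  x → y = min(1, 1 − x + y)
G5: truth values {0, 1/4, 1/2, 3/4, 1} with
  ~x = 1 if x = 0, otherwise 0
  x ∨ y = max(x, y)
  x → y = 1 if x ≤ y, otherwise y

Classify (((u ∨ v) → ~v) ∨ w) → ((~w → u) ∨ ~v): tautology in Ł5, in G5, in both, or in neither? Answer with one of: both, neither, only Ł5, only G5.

only G5

In Ł5: at u = 0, v = 1/4, w = 0 the value is 3/4 — not a tautology.
In G5: every assignment gives 1 — tautology.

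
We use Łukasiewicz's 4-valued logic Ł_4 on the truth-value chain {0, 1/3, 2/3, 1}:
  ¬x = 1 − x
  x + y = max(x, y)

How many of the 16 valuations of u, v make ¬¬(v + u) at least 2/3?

u = 0, v = 0 ↦ 0  <
u = 0, v = 1/3 ↦ 1/3  <
u = 0, v = 2/3 ↦ 2/3  ≥
u = 0, v = 1 ↦ 1  ≥
u = 1/3, v = 0 ↦ 1/3  <
u = 1/3, v = 1/3 ↦ 1/3  <
u = 1/3, v = 2/3 ↦ 2/3  ≥
u = 1/3, v = 1 ↦ 1  ≥
u = 2/3, v = 0 ↦ 2/3  ≥
u = 2/3, v = 1/3 ↦ 2/3  ≥
u = 2/3, v = 2/3 ↦ 2/3  ≥
u = 2/3, v = 1 ↦ 1  ≥
u = 1, v = 0 ↦ 1  ≥
u = 1, v = 1/3 ↦ 1  ≥
u = 1, v = 2/3 ↦ 1  ≥
u = 1, v = 1 ↦ 1  ≥
So 12 of the 16 assignments meet the threshold.

12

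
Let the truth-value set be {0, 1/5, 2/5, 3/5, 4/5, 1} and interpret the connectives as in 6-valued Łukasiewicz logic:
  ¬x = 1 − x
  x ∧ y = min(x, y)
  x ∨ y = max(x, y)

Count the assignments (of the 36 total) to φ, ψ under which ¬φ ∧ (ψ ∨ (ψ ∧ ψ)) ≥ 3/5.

value 1: 1 assignment (counts)
value 4/5: 3 assignments (counts)
value 3/5: 5 assignments (counts)
value 2/5: 7 assignments
value 1/5: 9 assignments
value 0: 11 assignments
So 9 of the 36 assignments meet the threshold.

9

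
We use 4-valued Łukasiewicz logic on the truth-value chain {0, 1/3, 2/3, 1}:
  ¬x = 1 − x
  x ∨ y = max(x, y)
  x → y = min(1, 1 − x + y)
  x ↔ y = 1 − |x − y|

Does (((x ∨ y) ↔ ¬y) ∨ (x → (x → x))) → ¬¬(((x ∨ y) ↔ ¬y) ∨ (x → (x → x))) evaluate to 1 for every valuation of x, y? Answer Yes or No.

x = 0, y = 0 ↦ 1
x = 0, y = 1/3 ↦ 1
x = 0, y = 2/3 ↦ 1
x = 0, y = 1 ↦ 1
x = 1/3, y = 0 ↦ 1
x = 1/3, y = 1/3 ↦ 1
x = 1/3, y = 2/3 ↦ 1
x = 1/3, y = 1 ↦ 1
x = 2/3, y = 0 ↦ 1
x = 2/3, y = 1/3 ↦ 1
x = 2/3, y = 2/3 ↦ 1
x = 2/3, y = 1 ↦ 1
x = 1, y = 0 ↦ 1
x = 1, y = 1/3 ↦ 1
x = 1, y = 2/3 ↦ 1
x = 1, y = 1 ↦ 1
Every assignment gives a value ≥ 1.

Yes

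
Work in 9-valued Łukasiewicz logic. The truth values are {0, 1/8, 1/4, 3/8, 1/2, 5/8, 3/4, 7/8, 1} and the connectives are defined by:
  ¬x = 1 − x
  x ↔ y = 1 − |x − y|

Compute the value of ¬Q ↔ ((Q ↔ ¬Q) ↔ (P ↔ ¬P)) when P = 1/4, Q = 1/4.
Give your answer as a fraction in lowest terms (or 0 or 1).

¬Q = ¬1/4 = 3/4
¬Q = ¬1/4 = 3/4
Q ↔ ¬Q = 1/4 ↔ 3/4 = 1/2
¬P = ¬1/4 = 3/4
P ↔ ¬P = 1/4 ↔ 3/4 = 1/2
(Q ↔ ¬Q) ↔ (P ↔ ¬P) = 1/2 ↔ 1/2 = 1
¬Q ↔ ((Q ↔ ¬Q) ↔ (P ↔ ¬P)) = 3/4 ↔ 1 = 3/4

3/4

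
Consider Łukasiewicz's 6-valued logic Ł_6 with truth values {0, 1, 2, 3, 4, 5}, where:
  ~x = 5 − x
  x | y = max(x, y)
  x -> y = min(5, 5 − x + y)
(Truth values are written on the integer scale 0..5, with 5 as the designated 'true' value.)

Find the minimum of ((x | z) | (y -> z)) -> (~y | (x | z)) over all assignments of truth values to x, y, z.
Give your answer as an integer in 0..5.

3

Take x = 0, y = 2, z = 2:
x | z = 0 | 2 = 2
y -> z = 2 -> 2 = 5
(x | z) | (y -> z) = 2 | 5 = 5
~y = ~2 = 3
x | z = 0 | 2 = 2
~y | (x | z) = 3 | 2 = 3
((x | z) | (y -> z)) -> (~y | (x | z)) = 5 -> 3 = 3
No assignment yields a value below 3, so this is the minimum.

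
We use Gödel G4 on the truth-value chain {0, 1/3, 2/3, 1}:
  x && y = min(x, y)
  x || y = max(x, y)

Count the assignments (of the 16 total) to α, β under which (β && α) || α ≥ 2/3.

8

α = 0, β = 0 ↦ 0  <
α = 0, β = 1/3 ↦ 0  <
α = 0, β = 2/3 ↦ 0  <
α = 0, β = 1 ↦ 0  <
α = 1/3, β = 0 ↦ 1/3  <
α = 1/3, β = 1/3 ↦ 1/3  <
α = 1/3, β = 2/3 ↦ 1/3  <
α = 1/3, β = 1 ↦ 1/3  <
α = 2/3, β = 0 ↦ 2/3  ≥
α = 2/3, β = 1/3 ↦ 2/3  ≥
α = 2/3, β = 2/3 ↦ 2/3  ≥
α = 2/3, β = 1 ↦ 2/3  ≥
α = 1, β = 0 ↦ 1  ≥
α = 1, β = 1/3 ↦ 1  ≥
α = 1, β = 2/3 ↦ 1  ≥
α = 1, β = 1 ↦ 1  ≥
So 8 of the 16 assignments meet the threshold.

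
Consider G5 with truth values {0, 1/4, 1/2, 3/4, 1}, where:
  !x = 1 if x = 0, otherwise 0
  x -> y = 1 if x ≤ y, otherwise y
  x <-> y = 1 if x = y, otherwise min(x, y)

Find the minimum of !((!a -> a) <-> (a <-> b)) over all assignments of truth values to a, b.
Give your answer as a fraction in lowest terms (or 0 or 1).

Take a = 0, b = 1/4:
!a = !0 = 1
!a -> a = 1 -> 0 = 0
a <-> b = 0 <-> 1/4 = 0
(!a -> a) <-> (a <-> b) = 0 <-> 0 = 1
!((!a -> a) <-> (a <-> b)) = !1 = 0
No assignment yields a value below 0, so this is the minimum.

0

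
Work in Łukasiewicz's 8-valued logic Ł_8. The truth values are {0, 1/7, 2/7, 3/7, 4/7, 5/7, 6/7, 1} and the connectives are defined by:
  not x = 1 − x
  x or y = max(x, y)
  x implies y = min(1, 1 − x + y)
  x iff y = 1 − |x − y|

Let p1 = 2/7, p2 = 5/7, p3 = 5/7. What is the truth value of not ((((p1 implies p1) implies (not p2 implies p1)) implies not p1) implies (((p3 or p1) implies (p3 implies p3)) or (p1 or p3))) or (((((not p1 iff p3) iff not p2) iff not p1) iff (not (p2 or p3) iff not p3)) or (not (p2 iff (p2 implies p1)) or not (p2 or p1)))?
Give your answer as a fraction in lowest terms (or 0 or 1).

p1 implies p1 = 2/7 implies 2/7 = 1
not p2 = not 5/7 = 2/7
not p2 implies p1 = 2/7 implies 2/7 = 1
(p1 implies p1) implies (not p2 implies p1) = 1 implies 1 = 1
not p1 = not 2/7 = 5/7
((p1 implies p1) implies (not p2 implies p1)) implies not p1 = 1 implies 5/7 = 5/7
p3 or p1 = 5/7 or 2/7 = 5/7
p3 implies p3 = 5/7 implies 5/7 = 1
(p3 or p1) implies (p3 implies p3) = 5/7 implies 1 = 1
p1 or p3 = 2/7 or 5/7 = 5/7
((p3 or p1) implies (p3 implies p3)) or (p1 or p3) = 1 or 5/7 = 1
(((p1 implies p1) implies (not p2 implies p1)) implies not p1) implies (((p3 or p1) implies (p3 implies p3)) or (p1 or p3)) = 5/7 implies 1 = 1
not ((((p1 implies p1) implies (not p2 implies p1)) implies not p1) implies (((p3 or p1) implies (p3 implies p3)) or (p1 or p3))) = not 1 = 0
not p1 = not 2/7 = 5/7
not p1 iff p3 = 5/7 iff 5/7 = 1
not p2 = not 5/7 = 2/7
(not p1 iff p3) iff not p2 = 1 iff 2/7 = 2/7
not p1 = not 2/7 = 5/7
((not p1 iff p3) iff not p2) iff not p1 = 2/7 iff 5/7 = 4/7
p2 or p3 = 5/7 or 5/7 = 5/7
not (p2 or p3) = not 5/7 = 2/7
not p3 = not 5/7 = 2/7
not (p2 or p3) iff not p3 = 2/7 iff 2/7 = 1
(((not p1 iff p3) iff not p2) iff not p1) iff (not (p2 or p3) iff not p3) = 4/7 iff 1 = 4/7
p2 implies p1 = 5/7 implies 2/7 = 4/7
p2 iff (p2 implies p1) = 5/7 iff 4/7 = 6/7
not (p2 iff (p2 implies p1)) = not 6/7 = 1/7
p2 or p1 = 5/7 or 2/7 = 5/7
not (p2 or p1) = not 5/7 = 2/7
not (p2 iff (p2 implies p1)) or not (p2 or p1) = 1/7 or 2/7 = 2/7
((((not p1 iff p3) iff not p2) iff not p1) iff (not (p2 or p3) iff not p3)) or (not (p2 iff (p2 implies p1)) or not (p2 or p1)) = 4/7 or 2/7 = 4/7
not ((((p1 implies p1) implies (not p2 implies p1)) implies not p1) implies (((p3 or p1) implies (p3 implies p3)) or (p1 or p3))) or (((((not p1 iff p3) iff not p2) iff not p1) iff (not (p2 or p3) iff not p3)) or (not (p2 iff (p2 implies p1)) or not (p2 or p1))) = 0 or 4/7 = 4/7

4/7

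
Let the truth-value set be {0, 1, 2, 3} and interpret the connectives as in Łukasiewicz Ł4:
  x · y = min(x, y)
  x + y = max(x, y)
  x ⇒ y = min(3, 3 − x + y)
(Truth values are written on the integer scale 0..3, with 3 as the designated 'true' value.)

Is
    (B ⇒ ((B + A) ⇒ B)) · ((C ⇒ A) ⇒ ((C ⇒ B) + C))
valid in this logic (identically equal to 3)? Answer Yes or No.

No

Counterexample: take A = 1, B = 0, C = 1.
B + A = 0 + 1 = 1
(B + A) ⇒ B = 1 ⇒ 0 = 2
B ⇒ ((B + A) ⇒ B) = 0 ⇒ 2 = 3
C ⇒ A = 1 ⇒ 1 = 3
C ⇒ B = 1 ⇒ 0 = 2
(C ⇒ B) + C = 2 + 1 = 2
(C ⇒ A) ⇒ ((C ⇒ B) + C) = 3 ⇒ 2 = 2
(B ⇒ ((B + A) ⇒ B)) · ((C ⇒ A) ⇒ ((C ⇒ B) + C)) = 3 · 2 = 2
This gives 2 ≠ 3.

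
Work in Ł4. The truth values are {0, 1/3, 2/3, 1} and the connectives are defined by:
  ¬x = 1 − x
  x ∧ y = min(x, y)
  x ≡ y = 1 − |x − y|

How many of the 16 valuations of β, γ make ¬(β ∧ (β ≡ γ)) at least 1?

β = 0, γ = 0 ↦ 1  ≥
β = 0, γ = 1/3 ↦ 1  ≥
β = 0, γ = 2/3 ↦ 1  ≥
β = 0, γ = 1 ↦ 1  ≥
β = 1/3, γ = 0 ↦ 2/3  <
β = 1/3, γ = 1/3 ↦ 2/3  <
β = 1/3, γ = 2/3 ↦ 2/3  <
β = 1/3, γ = 1 ↦ 2/3  <
β = 2/3, γ = 0 ↦ 2/3  <
β = 2/3, γ = 1/3 ↦ 1/3  <
β = 2/3, γ = 2/3 ↦ 1/3  <
β = 2/3, γ = 1 ↦ 1/3  <
β = 1, γ = 0 ↦ 1  ≥
β = 1, γ = 1/3 ↦ 2/3  <
β = 1, γ = 2/3 ↦ 1/3  <
β = 1, γ = 1 ↦ 0  <
So 5 of the 16 assignments meet the threshold.

5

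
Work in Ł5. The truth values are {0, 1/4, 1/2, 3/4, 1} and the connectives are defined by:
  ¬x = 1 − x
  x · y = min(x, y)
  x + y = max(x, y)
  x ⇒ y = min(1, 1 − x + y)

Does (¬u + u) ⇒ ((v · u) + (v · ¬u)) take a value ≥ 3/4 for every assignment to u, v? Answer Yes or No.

No

Counterexample: take u = 0, v = 0.
¬u = ¬0 = 1
¬u + u = 1 + 0 = 1
v · u = 0 · 0 = 0
¬u = ¬0 = 1
v · ¬u = 0 · 1 = 0
(v · u) + (v · ¬u) = 0 + 0 = 0
(¬u + u) ⇒ ((v · u) + (v · ¬u)) = 1 ⇒ 0 = 0
This gives 0, which is below 3/4.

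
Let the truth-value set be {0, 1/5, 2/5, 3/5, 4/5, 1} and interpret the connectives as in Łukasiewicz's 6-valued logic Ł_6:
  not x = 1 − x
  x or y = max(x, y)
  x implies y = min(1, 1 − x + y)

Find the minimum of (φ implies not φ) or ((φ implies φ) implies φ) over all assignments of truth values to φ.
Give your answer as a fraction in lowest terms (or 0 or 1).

Take φ = 3/5:
not φ = not 3/5 = 2/5
φ implies not φ = 3/5 implies 2/5 = 4/5
φ implies φ = 3/5 implies 3/5 = 1
(φ implies φ) implies φ = 1 implies 3/5 = 3/5
(φ implies not φ) or ((φ implies φ) implies φ) = 4/5 or 3/5 = 4/5
No assignment yields a value below 4/5, so this is the minimum.

4/5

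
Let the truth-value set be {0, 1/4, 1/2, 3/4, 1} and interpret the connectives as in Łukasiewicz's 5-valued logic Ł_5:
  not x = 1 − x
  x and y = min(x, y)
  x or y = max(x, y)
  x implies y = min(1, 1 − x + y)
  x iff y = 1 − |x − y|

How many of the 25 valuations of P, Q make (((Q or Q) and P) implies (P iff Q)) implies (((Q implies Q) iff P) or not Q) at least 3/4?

value 1: 9 assignments (counts)
value 3/4: 7 assignments (counts)
value 1/2: 5 assignments
value 1/4: 3 assignments
value 0: 1 assignment
So 16 of the 25 assignments meet the threshold.

16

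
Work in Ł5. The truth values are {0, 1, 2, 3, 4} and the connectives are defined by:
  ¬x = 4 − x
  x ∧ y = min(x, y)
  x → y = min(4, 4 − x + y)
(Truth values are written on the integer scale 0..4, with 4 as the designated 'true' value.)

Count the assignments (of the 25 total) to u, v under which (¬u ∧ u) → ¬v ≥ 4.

21

value 4: 21 assignments (counts)
value 3: 3 assignments
value 2: 1 assignment
So 21 of the 25 assignments meet the threshold.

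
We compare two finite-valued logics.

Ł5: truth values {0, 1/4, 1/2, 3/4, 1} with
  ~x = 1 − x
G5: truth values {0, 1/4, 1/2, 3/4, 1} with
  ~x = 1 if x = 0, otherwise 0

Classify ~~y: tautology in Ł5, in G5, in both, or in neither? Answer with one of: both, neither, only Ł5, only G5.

neither

In Ł5: at y = 0 the value is 0 — not a tautology.
In G5: at y = 0 the value is 0 — not a tautology.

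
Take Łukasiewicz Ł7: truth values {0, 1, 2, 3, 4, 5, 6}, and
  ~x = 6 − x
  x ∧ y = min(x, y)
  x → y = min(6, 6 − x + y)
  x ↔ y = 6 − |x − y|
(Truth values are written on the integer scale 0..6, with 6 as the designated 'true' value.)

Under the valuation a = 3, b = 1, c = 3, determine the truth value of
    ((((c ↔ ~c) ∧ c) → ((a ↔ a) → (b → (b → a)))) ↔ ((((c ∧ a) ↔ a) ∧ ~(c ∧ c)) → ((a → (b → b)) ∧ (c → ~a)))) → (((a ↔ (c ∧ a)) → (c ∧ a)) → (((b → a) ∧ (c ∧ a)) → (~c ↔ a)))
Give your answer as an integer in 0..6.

~c = ~3 = 3
c ↔ ~c = 3 ↔ 3 = 6
(c ↔ ~c) ∧ c = 6 ∧ 3 = 3
a ↔ a = 3 ↔ 3 = 6
b → a = 1 → 3 = 6
b → (b → a) = 1 → 6 = 6
(a ↔ a) → (b → (b → a)) = 6 → 6 = 6
((c ↔ ~c) ∧ c) → ((a ↔ a) → (b → (b → a))) = 3 → 6 = 6
c ∧ a = 3 ∧ 3 = 3
(c ∧ a) ↔ a = 3 ↔ 3 = 6
c ∧ c = 3 ∧ 3 = 3
~(c ∧ c) = ~3 = 3
((c ∧ a) ↔ a) ∧ ~(c ∧ c) = 6 ∧ 3 = 3
b → b = 1 → 1 = 6
a → (b → b) = 3 → 6 = 6
~a = ~3 = 3
c → ~a = 3 → 3 = 6
(a → (b → b)) ∧ (c → ~a) = 6 ∧ 6 = 6
(((c ∧ a) ↔ a) ∧ ~(c ∧ c)) → ((a → (b → b)) ∧ (c → ~a)) = 3 → 6 = 6
(((c ↔ ~c) ∧ c) → ((a ↔ a) → (b → (b → a)))) ↔ ((((c ∧ a) ↔ a) ∧ ~(c ∧ c)) → ((a → (b → b)) ∧ (c → ~a))) = 6 ↔ 6 = 6
c ∧ a = 3 ∧ 3 = 3
a ↔ (c ∧ a) = 3 ↔ 3 = 6
c ∧ a = 3 ∧ 3 = 3
(a ↔ (c ∧ a)) → (c ∧ a) = 6 → 3 = 3
b → a = 1 → 3 = 6
c ∧ a = 3 ∧ 3 = 3
(b → a) ∧ (c ∧ a) = 6 ∧ 3 = 3
~c = ~3 = 3
~c ↔ a = 3 ↔ 3 = 6
((b → a) ∧ (c ∧ a)) → (~c ↔ a) = 3 → 6 = 6
((a ↔ (c ∧ a)) → (c ∧ a)) → (((b → a) ∧ (c ∧ a)) → (~c ↔ a)) = 3 → 6 = 6
((((c ↔ ~c) ∧ c) → ((a ↔ a) → (b → (b → a)))) ↔ ((((c ∧ a) ↔ a) ∧ ~(c ∧ c)) → ((a → (b → b)) ∧ (c → ~a)))) → (((a ↔ (c ∧ a)) → (c ∧ a)) → (((b → a) ∧ (c ∧ a)) → (~c ↔ a))) = 6 → 6 = 6

6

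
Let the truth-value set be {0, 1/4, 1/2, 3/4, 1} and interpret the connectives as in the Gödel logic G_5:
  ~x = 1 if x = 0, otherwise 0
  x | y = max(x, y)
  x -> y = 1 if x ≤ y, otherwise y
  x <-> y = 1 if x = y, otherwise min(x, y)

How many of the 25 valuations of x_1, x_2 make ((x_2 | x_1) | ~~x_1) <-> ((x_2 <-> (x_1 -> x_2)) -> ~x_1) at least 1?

1

value 1: 1 assignment (counts)
value 3/4: 1 assignment
value 1/2: 1 assignment
value 1/4: 1 assignment
value 0: 21 assignments
So 1 of the 25 assignments meets the threshold.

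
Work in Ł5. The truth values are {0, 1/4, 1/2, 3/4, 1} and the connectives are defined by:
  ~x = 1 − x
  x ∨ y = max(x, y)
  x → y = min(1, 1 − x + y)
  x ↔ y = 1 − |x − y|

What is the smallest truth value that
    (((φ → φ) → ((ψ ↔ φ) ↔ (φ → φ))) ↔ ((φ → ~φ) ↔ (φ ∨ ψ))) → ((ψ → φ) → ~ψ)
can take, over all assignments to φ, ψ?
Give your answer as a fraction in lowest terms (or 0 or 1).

1/2

Take φ = 1/2, ψ = 3/4:
φ → φ = 1/2 → 1/2 = 1
ψ ↔ φ = 3/4 ↔ 1/2 = 3/4
φ → φ = 1/2 → 1/2 = 1
(ψ ↔ φ) ↔ (φ → φ) = 3/4 ↔ 1 = 3/4
(φ → φ) → ((ψ ↔ φ) ↔ (φ → φ)) = 1 → 3/4 = 3/4
~φ = ~1/2 = 1/2
φ → ~φ = 1/2 → 1/2 = 1
φ ∨ ψ = 1/2 ∨ 3/4 = 3/4
(φ → ~φ) ↔ (φ ∨ ψ) = 1 ↔ 3/4 = 3/4
((φ → φ) → ((ψ ↔ φ) ↔ (φ → φ))) ↔ ((φ → ~φ) ↔ (φ ∨ ψ)) = 3/4 ↔ 3/4 = 1
ψ → φ = 3/4 → 1/2 = 3/4
~ψ = ~3/4 = 1/4
(ψ → φ) → ~ψ = 3/4 → 1/4 = 1/2
(((φ → φ) → ((ψ ↔ φ) ↔ (φ → φ))) ↔ ((φ → ~φ) ↔ (φ ∨ ψ))) → ((ψ → φ) → ~ψ) = 1 → 1/2 = 1/2
No assignment yields a value below 1/2, so this is the minimum.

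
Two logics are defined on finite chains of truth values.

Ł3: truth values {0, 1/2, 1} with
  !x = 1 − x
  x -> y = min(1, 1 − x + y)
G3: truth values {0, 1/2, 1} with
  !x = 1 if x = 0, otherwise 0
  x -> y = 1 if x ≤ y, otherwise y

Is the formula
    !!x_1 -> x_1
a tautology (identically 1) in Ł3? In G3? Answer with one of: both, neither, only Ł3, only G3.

In Ł3: every assignment gives 1 — tautology.
In G3: at x_1 = 1/2 the value is 1/2 — not a tautology.

only Ł3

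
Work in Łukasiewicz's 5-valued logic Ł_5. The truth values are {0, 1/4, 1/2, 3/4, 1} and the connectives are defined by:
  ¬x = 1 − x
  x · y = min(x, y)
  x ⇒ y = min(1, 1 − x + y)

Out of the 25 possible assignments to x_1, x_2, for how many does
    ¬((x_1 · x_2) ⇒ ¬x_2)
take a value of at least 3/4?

value 1: 1 assignment (counts)
value 3/4: 1 assignment (counts)
value 1/2: 3 assignments
value 1/4: 2 assignments
value 0: 18 assignments
So 2 of the 25 assignments meet the threshold.

2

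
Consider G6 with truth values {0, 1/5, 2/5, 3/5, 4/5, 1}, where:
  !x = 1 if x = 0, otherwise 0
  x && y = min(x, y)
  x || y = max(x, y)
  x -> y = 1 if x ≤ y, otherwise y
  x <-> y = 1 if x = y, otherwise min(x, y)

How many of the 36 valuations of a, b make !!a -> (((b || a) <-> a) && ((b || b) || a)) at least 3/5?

24

value 1: 12 assignments (counts)
value 4/5: 6 assignments (counts)
value 3/5: 6 assignments (counts)
value 2/5: 6 assignments
value 1/5: 6 assignments
So 24 of the 36 assignments meet the threshold.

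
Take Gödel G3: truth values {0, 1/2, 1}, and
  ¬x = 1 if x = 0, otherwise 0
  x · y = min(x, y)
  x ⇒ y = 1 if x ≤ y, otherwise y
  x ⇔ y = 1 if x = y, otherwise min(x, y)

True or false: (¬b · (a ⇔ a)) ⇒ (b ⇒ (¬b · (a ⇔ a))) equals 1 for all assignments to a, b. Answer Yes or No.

a = 0, b = 0 ↦ 1
a = 0, b = 1/2 ↦ 1
a = 0, b = 1 ↦ 1
a = 1/2, b = 0 ↦ 1
a = 1/2, b = 1/2 ↦ 1
a = 1/2, b = 1 ↦ 1
a = 1, b = 0 ↦ 1
a = 1, b = 1/2 ↦ 1
a = 1, b = 1 ↦ 1
Every assignment gives a value ≥ 1.

Yes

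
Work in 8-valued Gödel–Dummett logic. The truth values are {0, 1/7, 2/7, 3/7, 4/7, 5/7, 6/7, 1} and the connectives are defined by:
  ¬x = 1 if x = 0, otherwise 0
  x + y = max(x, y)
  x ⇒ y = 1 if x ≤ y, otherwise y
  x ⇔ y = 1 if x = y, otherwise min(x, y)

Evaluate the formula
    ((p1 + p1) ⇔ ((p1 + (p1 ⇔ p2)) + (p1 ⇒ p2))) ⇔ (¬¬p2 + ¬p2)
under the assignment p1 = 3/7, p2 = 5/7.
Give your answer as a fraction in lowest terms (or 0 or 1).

3/7

p1 + p1 = 3/7 + 3/7 = 3/7
p1 ⇔ p2 = 3/7 ⇔ 5/7 = 3/7
p1 + (p1 ⇔ p2) = 3/7 + 3/7 = 3/7
p1 ⇒ p2 = 3/7 ⇒ 5/7 = 1
(p1 + (p1 ⇔ p2)) + (p1 ⇒ p2) = 3/7 + 1 = 1
(p1 + p1) ⇔ ((p1 + (p1 ⇔ p2)) + (p1 ⇒ p2)) = 3/7 ⇔ 1 = 3/7
¬p2 = ¬5/7 = 0
¬¬p2 = ¬0 = 1
¬p2 = ¬5/7 = 0
¬¬p2 + ¬p2 = 1 + 0 = 1
((p1 + p1) ⇔ ((p1 + (p1 ⇔ p2)) + (p1 ⇒ p2))) ⇔ (¬¬p2 + ¬p2) = 3/7 ⇔ 1 = 3/7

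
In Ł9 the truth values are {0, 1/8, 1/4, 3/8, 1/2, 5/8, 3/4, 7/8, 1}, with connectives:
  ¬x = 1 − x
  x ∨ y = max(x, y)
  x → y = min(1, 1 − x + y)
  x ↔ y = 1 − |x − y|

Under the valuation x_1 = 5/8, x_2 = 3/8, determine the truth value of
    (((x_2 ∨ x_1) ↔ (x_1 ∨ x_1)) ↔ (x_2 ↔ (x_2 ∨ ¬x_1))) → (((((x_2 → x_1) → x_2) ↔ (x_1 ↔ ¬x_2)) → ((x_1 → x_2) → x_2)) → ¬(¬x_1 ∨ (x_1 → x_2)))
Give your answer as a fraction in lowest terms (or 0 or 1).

x_2 ∨ x_1 = 3/8 ∨ 5/8 = 5/8
x_1 ∨ x_1 = 5/8 ∨ 5/8 = 5/8
(x_2 ∨ x_1) ↔ (x_1 ∨ x_1) = 5/8 ↔ 5/8 = 1
¬x_1 = ¬5/8 = 3/8
x_2 ∨ ¬x_1 = 3/8 ∨ 3/8 = 3/8
x_2 ↔ (x_2 ∨ ¬x_1) = 3/8 ↔ 3/8 = 1
((x_2 ∨ x_1) ↔ (x_1 ∨ x_1)) ↔ (x_2 ↔ (x_2 ∨ ¬x_1)) = 1 ↔ 1 = 1
x_2 → x_1 = 3/8 → 5/8 = 1
(x_2 → x_1) → x_2 = 1 → 3/8 = 3/8
¬x_2 = ¬3/8 = 5/8
x_1 ↔ ¬x_2 = 5/8 ↔ 5/8 = 1
((x_2 → x_1) → x_2) ↔ (x_1 ↔ ¬x_2) = 3/8 ↔ 1 = 3/8
x_1 → x_2 = 5/8 → 3/8 = 3/4
(x_1 → x_2) → x_2 = 3/4 → 3/8 = 5/8
(((x_2 → x_1) → x_2) ↔ (x_1 ↔ ¬x_2)) → ((x_1 → x_2) → x_2) = 3/8 → 5/8 = 1
¬x_1 = ¬5/8 = 3/8
x_1 → x_2 = 5/8 → 3/8 = 3/4
¬x_1 ∨ (x_1 → x_2) = 3/8 ∨ 3/4 = 3/4
¬(¬x_1 ∨ (x_1 → x_2)) = ¬3/4 = 1/4
((((x_2 → x_1) → x_2) ↔ (x_1 ↔ ¬x_2)) → ((x_1 → x_2) → x_2)) → ¬(¬x_1 ∨ (x_1 → x_2)) = 1 → 1/4 = 1/4
(((x_2 ∨ x_1) ↔ (x_1 ∨ x_1)) ↔ (x_2 ↔ (x_2 ∨ ¬x_1))) → (((((x_2 → x_1) → x_2) ↔ (x_1 ↔ ¬x_2)) → ((x_1 → x_2) → x_2)) → ¬(¬x_1 ∨ (x_1 → x_2))) = 1 → 1/4 = 1/4

1/4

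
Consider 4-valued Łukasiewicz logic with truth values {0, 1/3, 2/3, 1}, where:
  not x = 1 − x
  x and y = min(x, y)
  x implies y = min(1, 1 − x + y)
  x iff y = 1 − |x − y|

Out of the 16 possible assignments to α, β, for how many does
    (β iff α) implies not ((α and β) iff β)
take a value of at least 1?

α = 0, β = 0 ↦ 0  <
α = 0, β = 1/3 ↦ 2/3  <
α = 0, β = 2/3 ↦ 1  ≥
α = 0, β = 1 ↦ 1  ≥
α = 1/3, β = 0 ↦ 1/3  <
α = 1/3, β = 1/3 ↦ 0  <
α = 1/3, β = 2/3 ↦ 2/3  <
α = 1/3, β = 1 ↦ 1  ≥
α = 2/3, β = 0 ↦ 2/3  <
α = 2/3, β = 1/3 ↦ 1/3  <
α = 2/3, β = 2/3 ↦ 0  <
α = 2/3, β = 1 ↦ 2/3  <
α = 1, β = 0 ↦ 1  ≥
α = 1, β = 1/3 ↦ 2/3  <
α = 1, β = 2/3 ↦ 1/3  <
α = 1, β = 1 ↦ 0  <
So 4 of the 16 assignments meet the threshold.

4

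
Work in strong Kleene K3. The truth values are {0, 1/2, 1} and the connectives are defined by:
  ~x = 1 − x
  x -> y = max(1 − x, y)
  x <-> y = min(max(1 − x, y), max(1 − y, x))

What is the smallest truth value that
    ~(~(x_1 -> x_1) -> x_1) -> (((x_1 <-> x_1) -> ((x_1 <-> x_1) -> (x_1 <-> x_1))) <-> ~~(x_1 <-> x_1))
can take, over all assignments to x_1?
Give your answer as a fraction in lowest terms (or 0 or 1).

1/2

Take x_1 = 1/2:
x_1 -> x_1 = 1/2 -> 1/2 = 1/2
~(x_1 -> x_1) = ~1/2 = 1/2
~(x_1 -> x_1) -> x_1 = 1/2 -> 1/2 = 1/2
~(~(x_1 -> x_1) -> x_1) = ~1/2 = 1/2
x_1 <-> x_1 = 1/2 <-> 1/2 = 1/2
x_1 <-> x_1 = 1/2 <-> 1/2 = 1/2
x_1 <-> x_1 = 1/2 <-> 1/2 = 1/2
(x_1 <-> x_1) -> (x_1 <-> x_1) = 1/2 -> 1/2 = 1/2
(x_1 <-> x_1) -> ((x_1 <-> x_1) -> (x_1 <-> x_1)) = 1/2 -> 1/2 = 1/2
x_1 <-> x_1 = 1/2 <-> 1/2 = 1/2
~(x_1 <-> x_1) = ~1/2 = 1/2
~~(x_1 <-> x_1) = ~1/2 = 1/2
((x_1 <-> x_1) -> ((x_1 <-> x_1) -> (x_1 <-> x_1))) <-> ~~(x_1 <-> x_1) = 1/2 <-> 1/2 = 1/2
~(~(x_1 -> x_1) -> x_1) -> (((x_1 <-> x_1) -> ((x_1 <-> x_1) -> (x_1 <-> x_1))) <-> ~~(x_1 <-> x_1)) = 1/2 -> 1/2 = 1/2
No assignment yields a value below 1/2, so this is the minimum.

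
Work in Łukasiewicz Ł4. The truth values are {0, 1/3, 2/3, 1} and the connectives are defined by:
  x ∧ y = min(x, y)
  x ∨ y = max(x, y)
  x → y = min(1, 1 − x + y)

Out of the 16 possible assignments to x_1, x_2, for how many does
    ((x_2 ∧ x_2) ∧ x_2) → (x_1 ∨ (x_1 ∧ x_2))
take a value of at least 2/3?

x_1 = 0, x_2 = 0 ↦ 1  ≥
x_1 = 0, x_2 = 1/3 ↦ 2/3  ≥
x_1 = 0, x_2 = 2/3 ↦ 1/3  <
x_1 = 0, x_2 = 1 ↦ 0  <
x_1 = 1/3, x_2 = 0 ↦ 1  ≥
x_1 = 1/3, x_2 = 1/3 ↦ 1  ≥
x_1 = 1/3, x_2 = 2/3 ↦ 2/3  ≥
x_1 = 1/3, x_2 = 1 ↦ 1/3  <
x_1 = 2/3, x_2 = 0 ↦ 1  ≥
x_1 = 2/3, x_2 = 1/3 ↦ 1  ≥
x_1 = 2/3, x_2 = 2/3 ↦ 1  ≥
x_1 = 2/3, x_2 = 1 ↦ 2/3  ≥
x_1 = 1, x_2 = 0 ↦ 1  ≥
x_1 = 1, x_2 = 1/3 ↦ 1  ≥
x_1 = 1, x_2 = 2/3 ↦ 1  ≥
x_1 = 1, x_2 = 1 ↦ 1  ≥
So 13 of the 16 assignments meet the threshold.

13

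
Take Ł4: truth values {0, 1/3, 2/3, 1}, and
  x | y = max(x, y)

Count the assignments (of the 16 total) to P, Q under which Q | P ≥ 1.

7

P = 0, Q = 0 ↦ 0  <
P = 0, Q = 1/3 ↦ 1/3  <
P = 0, Q = 2/3 ↦ 2/3  <
P = 0, Q = 1 ↦ 1  ≥
P = 1/3, Q = 0 ↦ 1/3  <
P = 1/3, Q = 1/3 ↦ 1/3  <
P = 1/3, Q = 2/3 ↦ 2/3  <
P = 1/3, Q = 1 ↦ 1  ≥
P = 2/3, Q = 0 ↦ 2/3  <
P = 2/3, Q = 1/3 ↦ 2/3  <
P = 2/3, Q = 2/3 ↦ 2/3  <
P = 2/3, Q = 1 ↦ 1  ≥
P = 1, Q = 0 ↦ 1  ≥
P = 1, Q = 1/3 ↦ 1  ≥
P = 1, Q = 2/3 ↦ 1  ≥
P = 1, Q = 1 ↦ 1  ≥
So 7 of the 16 assignments meet the threshold.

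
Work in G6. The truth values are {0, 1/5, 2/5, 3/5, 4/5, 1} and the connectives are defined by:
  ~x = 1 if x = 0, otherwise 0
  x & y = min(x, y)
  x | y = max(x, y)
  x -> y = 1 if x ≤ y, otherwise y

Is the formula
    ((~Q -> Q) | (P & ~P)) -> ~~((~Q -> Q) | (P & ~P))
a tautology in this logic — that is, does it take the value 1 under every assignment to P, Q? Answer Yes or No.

At P = 3/5, Q = 1, for instance:
~Q = ~1 = 0
~Q -> Q = 0 -> 1 = 1
~P = ~3/5 = 0
P & ~P = 3/5 & 0 = 0
(~Q -> Q) | (P & ~P) = 1 | 0 = 1
~((~Q -> Q) | (P & ~P)) = ~1 = 0
~~((~Q -> Q) | (P & ~P)) = ~0 = 1
((~Q -> Q) | (P & ~P)) -> ~~((~Q -> Q) | (P & ~P)) = 1 -> 1 = 1
and checking the remaining 35 assignments likewise gives ≥ 1 in every case.

Yes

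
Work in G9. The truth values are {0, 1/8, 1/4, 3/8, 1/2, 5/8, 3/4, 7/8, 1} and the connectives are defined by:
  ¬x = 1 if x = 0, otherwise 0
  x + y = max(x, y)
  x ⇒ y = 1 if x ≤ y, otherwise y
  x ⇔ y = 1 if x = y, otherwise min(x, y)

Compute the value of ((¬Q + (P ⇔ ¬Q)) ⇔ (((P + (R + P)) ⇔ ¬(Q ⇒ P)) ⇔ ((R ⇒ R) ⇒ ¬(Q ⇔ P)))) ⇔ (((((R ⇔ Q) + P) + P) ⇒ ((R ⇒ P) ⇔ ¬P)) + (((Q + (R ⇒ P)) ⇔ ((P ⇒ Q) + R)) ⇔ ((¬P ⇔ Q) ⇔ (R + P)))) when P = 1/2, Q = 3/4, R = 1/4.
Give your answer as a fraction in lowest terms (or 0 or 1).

¬Q = ¬3/4 = 0
¬Q = ¬3/4 = 0
P ⇔ ¬Q = 1/2 ⇔ 0 = 0
¬Q + (P ⇔ ¬Q) = 0 + 0 = 0
R + P = 1/4 + 1/2 = 1/2
P + (R + P) = 1/2 + 1/2 = 1/2
Q ⇒ P = 3/4 ⇒ 1/2 = 1/2
¬(Q ⇒ P) = ¬1/2 = 0
(P + (R + P)) ⇔ ¬(Q ⇒ P) = 1/2 ⇔ 0 = 0
R ⇒ R = 1/4 ⇒ 1/4 = 1
Q ⇔ P = 3/4 ⇔ 1/2 = 1/2
¬(Q ⇔ P) = ¬1/2 = 0
(R ⇒ R) ⇒ ¬(Q ⇔ P) = 1 ⇒ 0 = 0
((P + (R + P)) ⇔ ¬(Q ⇒ P)) ⇔ ((R ⇒ R) ⇒ ¬(Q ⇔ P)) = 0 ⇔ 0 = 1
(¬Q + (P ⇔ ¬Q)) ⇔ (((P + (R + P)) ⇔ ¬(Q ⇒ P)) ⇔ ((R ⇒ R) ⇒ ¬(Q ⇔ P))) = 0 ⇔ 1 = 0
R ⇔ Q = 1/4 ⇔ 3/4 = 1/4
(R ⇔ Q) + P = 1/4 + 1/2 = 1/2
((R ⇔ Q) + P) + P = 1/2 + 1/2 = 1/2
R ⇒ P = 1/4 ⇒ 1/2 = 1
¬P = ¬1/2 = 0
(R ⇒ P) ⇔ ¬P = 1 ⇔ 0 = 0
(((R ⇔ Q) + P) + P) ⇒ ((R ⇒ P) ⇔ ¬P) = 1/2 ⇒ 0 = 0
R ⇒ P = 1/4 ⇒ 1/2 = 1
Q + (R ⇒ P) = 3/4 + 1 = 1
P ⇒ Q = 1/2 ⇒ 3/4 = 1
(P ⇒ Q) + R = 1 + 1/4 = 1
(Q + (R ⇒ P)) ⇔ ((P ⇒ Q) + R) = 1 ⇔ 1 = 1
¬P = ¬1/2 = 0
¬P ⇔ Q = 0 ⇔ 3/4 = 0
R + P = 1/4 + 1/2 = 1/2
(¬P ⇔ Q) ⇔ (R + P) = 0 ⇔ 1/2 = 0
((Q + (R ⇒ P)) ⇔ ((P ⇒ Q) + R)) ⇔ ((¬P ⇔ Q) ⇔ (R + P)) = 1 ⇔ 0 = 0
((((R ⇔ Q) + P) + P) ⇒ ((R ⇒ P) ⇔ ¬P)) + (((Q + (R ⇒ P)) ⇔ ((P ⇒ Q) + R)) ⇔ ((¬P ⇔ Q) ⇔ (R + P))) = 0 + 0 = 0
((¬Q + (P ⇔ ¬Q)) ⇔ (((P + (R + P)) ⇔ ¬(Q ⇒ P)) ⇔ ((R ⇒ R) ⇒ ¬(Q ⇔ P)))) ⇔ (((((R ⇔ Q) + P) + P) ⇒ ((R ⇒ P) ⇔ ¬P)) + (((Q + (R ⇒ P)) ⇔ ((P ⇒ Q) + R)) ⇔ ((¬P ⇔ Q) ⇔ (R + P)))) = 0 ⇔ 0 = 1

1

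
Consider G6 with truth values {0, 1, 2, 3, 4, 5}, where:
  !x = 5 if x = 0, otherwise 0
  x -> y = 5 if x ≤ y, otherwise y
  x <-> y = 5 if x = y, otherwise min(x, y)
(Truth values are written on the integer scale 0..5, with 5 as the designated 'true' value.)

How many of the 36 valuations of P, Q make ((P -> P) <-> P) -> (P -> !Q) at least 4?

11

value 5: 11 assignments (counts)
value 0: 25 assignments
So 11 of the 36 assignments meet the threshold.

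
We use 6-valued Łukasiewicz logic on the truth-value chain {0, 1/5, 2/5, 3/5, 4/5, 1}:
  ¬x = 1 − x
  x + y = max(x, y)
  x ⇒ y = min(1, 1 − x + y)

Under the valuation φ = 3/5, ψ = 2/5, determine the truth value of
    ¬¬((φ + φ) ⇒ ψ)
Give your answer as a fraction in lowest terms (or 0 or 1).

φ + φ = 3/5 + 3/5 = 3/5
(φ + φ) ⇒ ψ = 3/5 ⇒ 2/5 = 4/5
¬((φ + φ) ⇒ ψ) = ¬4/5 = 1/5
¬¬((φ + φ) ⇒ ψ) = ¬1/5 = 4/5

4/5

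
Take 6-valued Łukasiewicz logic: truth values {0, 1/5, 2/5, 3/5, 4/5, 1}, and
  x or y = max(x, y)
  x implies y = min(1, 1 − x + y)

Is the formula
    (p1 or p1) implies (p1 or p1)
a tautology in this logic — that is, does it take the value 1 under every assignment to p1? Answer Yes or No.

Yes

p1 = 0 ↦ 1
p1 = 1/5 ↦ 1
p1 = 2/5 ↦ 1
p1 = 3/5 ↦ 1
p1 = 4/5 ↦ 1
p1 = 1 ↦ 1
Every assignment gives a value ≥ 1.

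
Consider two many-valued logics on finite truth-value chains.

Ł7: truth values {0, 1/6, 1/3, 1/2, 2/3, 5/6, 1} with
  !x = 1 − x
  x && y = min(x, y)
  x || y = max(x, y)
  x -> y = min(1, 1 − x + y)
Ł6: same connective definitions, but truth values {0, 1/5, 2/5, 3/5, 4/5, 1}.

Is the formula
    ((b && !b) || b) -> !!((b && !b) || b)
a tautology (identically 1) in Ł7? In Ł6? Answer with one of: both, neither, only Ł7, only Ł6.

both

In Ł7: every assignment gives 1 — tautology.
In Ł6: every assignment gives 1 — tautology.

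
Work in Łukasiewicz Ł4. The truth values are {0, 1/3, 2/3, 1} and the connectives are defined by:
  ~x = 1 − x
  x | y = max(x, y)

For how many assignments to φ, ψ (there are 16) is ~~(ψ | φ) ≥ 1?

7

φ = 0, ψ = 0 ↦ 0  <
φ = 0, ψ = 1/3 ↦ 1/3  <
φ = 0, ψ = 2/3 ↦ 2/3  <
φ = 0, ψ = 1 ↦ 1  ≥
φ = 1/3, ψ = 0 ↦ 1/3  <
φ = 1/3, ψ = 1/3 ↦ 1/3  <
φ = 1/3, ψ = 2/3 ↦ 2/3  <
φ = 1/3, ψ = 1 ↦ 1  ≥
φ = 2/3, ψ = 0 ↦ 2/3  <
φ = 2/3, ψ = 1/3 ↦ 2/3  <
φ = 2/3, ψ = 2/3 ↦ 2/3  <
φ = 2/3, ψ = 1 ↦ 1  ≥
φ = 1, ψ = 0 ↦ 1  ≥
φ = 1, ψ = 1/3 ↦ 1  ≥
φ = 1, ψ = 2/3 ↦ 1  ≥
φ = 1, ψ = 1 ↦ 1  ≥
So 7 of the 16 assignments meet the threshold.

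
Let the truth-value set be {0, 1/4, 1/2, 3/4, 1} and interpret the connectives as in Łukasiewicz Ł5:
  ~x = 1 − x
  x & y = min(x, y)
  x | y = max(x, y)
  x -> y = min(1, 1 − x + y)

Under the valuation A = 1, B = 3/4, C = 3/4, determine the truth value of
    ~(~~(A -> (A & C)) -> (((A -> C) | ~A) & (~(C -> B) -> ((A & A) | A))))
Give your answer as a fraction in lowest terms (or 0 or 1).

0

A & C = 1 & 3/4 = 3/4
A -> (A & C) = 1 -> 3/4 = 3/4
~(A -> (A & C)) = ~3/4 = 1/4
~~(A -> (A & C)) = ~1/4 = 3/4
A -> C = 1 -> 3/4 = 3/4
~A = ~1 = 0
(A -> C) | ~A = 3/4 | 0 = 3/4
C -> B = 3/4 -> 3/4 = 1
~(C -> B) = ~1 = 0
A & A = 1 & 1 = 1
(A & A) | A = 1 | 1 = 1
~(C -> B) -> ((A & A) | A) = 0 -> 1 = 1
((A -> C) | ~A) & (~(C -> B) -> ((A & A) | A)) = 3/4 & 1 = 3/4
~~(A -> (A & C)) -> (((A -> C) | ~A) & (~(C -> B) -> ((A & A) | A))) = 3/4 -> 3/4 = 1
~(~~(A -> (A & C)) -> (((A -> C) | ~A) & (~(C -> B) -> ((A & A) | A)))) = ~1 = 0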